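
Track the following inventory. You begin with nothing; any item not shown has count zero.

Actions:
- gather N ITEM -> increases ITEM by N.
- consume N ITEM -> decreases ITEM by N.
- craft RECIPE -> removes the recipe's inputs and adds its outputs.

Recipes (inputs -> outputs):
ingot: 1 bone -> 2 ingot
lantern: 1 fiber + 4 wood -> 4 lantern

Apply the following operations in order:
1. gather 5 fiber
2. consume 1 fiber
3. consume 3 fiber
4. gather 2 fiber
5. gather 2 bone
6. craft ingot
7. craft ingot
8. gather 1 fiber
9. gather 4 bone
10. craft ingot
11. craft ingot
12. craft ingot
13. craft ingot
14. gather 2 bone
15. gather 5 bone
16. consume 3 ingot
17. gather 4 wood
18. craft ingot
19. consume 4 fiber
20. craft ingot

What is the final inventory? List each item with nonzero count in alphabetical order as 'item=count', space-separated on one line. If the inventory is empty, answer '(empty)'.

After 1 (gather 5 fiber): fiber=5
After 2 (consume 1 fiber): fiber=4
After 3 (consume 3 fiber): fiber=1
After 4 (gather 2 fiber): fiber=3
After 5 (gather 2 bone): bone=2 fiber=3
After 6 (craft ingot): bone=1 fiber=3 ingot=2
After 7 (craft ingot): fiber=3 ingot=4
After 8 (gather 1 fiber): fiber=4 ingot=4
After 9 (gather 4 bone): bone=4 fiber=4 ingot=4
After 10 (craft ingot): bone=3 fiber=4 ingot=6
After 11 (craft ingot): bone=2 fiber=4 ingot=8
After 12 (craft ingot): bone=1 fiber=4 ingot=10
After 13 (craft ingot): fiber=4 ingot=12
After 14 (gather 2 bone): bone=2 fiber=4 ingot=12
After 15 (gather 5 bone): bone=7 fiber=4 ingot=12
After 16 (consume 3 ingot): bone=7 fiber=4 ingot=9
After 17 (gather 4 wood): bone=7 fiber=4 ingot=9 wood=4
After 18 (craft ingot): bone=6 fiber=4 ingot=11 wood=4
After 19 (consume 4 fiber): bone=6 ingot=11 wood=4
After 20 (craft ingot): bone=5 ingot=13 wood=4

Answer: bone=5 ingot=13 wood=4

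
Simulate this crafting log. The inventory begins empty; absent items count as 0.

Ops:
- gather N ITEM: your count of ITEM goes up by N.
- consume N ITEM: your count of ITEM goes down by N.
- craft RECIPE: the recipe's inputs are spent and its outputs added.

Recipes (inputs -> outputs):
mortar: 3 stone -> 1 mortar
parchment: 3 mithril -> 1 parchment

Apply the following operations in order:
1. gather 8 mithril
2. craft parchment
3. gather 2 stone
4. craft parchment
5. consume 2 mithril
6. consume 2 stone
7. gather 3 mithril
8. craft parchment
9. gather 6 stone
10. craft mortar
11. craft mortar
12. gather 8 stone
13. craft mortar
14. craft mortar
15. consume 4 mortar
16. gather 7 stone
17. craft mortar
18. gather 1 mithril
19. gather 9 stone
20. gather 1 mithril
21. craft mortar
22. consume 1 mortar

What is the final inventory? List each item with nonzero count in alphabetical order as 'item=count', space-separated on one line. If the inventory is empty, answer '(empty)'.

After 1 (gather 8 mithril): mithril=8
After 2 (craft parchment): mithril=5 parchment=1
After 3 (gather 2 stone): mithril=5 parchment=1 stone=2
After 4 (craft parchment): mithril=2 parchment=2 stone=2
After 5 (consume 2 mithril): parchment=2 stone=2
After 6 (consume 2 stone): parchment=2
After 7 (gather 3 mithril): mithril=3 parchment=2
After 8 (craft parchment): parchment=3
After 9 (gather 6 stone): parchment=3 stone=6
After 10 (craft mortar): mortar=1 parchment=3 stone=3
After 11 (craft mortar): mortar=2 parchment=3
After 12 (gather 8 stone): mortar=2 parchment=3 stone=8
After 13 (craft mortar): mortar=3 parchment=3 stone=5
After 14 (craft mortar): mortar=4 parchment=3 stone=2
After 15 (consume 4 mortar): parchment=3 stone=2
After 16 (gather 7 stone): parchment=3 stone=9
After 17 (craft mortar): mortar=1 parchment=3 stone=6
After 18 (gather 1 mithril): mithril=1 mortar=1 parchment=3 stone=6
After 19 (gather 9 stone): mithril=1 mortar=1 parchment=3 stone=15
After 20 (gather 1 mithril): mithril=2 mortar=1 parchment=3 stone=15
After 21 (craft mortar): mithril=2 mortar=2 parchment=3 stone=12
After 22 (consume 1 mortar): mithril=2 mortar=1 parchment=3 stone=12

Answer: mithril=2 mortar=1 parchment=3 stone=12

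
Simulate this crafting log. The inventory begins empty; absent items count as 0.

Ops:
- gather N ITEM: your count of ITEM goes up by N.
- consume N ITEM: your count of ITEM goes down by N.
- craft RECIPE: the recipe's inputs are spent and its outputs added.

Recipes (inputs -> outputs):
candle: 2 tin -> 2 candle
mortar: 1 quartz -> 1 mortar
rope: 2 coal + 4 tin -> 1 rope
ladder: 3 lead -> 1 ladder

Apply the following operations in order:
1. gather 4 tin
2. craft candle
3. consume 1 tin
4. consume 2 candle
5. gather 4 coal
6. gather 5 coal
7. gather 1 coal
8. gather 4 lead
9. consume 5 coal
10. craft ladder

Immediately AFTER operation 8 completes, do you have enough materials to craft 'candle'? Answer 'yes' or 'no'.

Answer: no

Derivation:
After 1 (gather 4 tin): tin=4
After 2 (craft candle): candle=2 tin=2
After 3 (consume 1 tin): candle=2 tin=1
After 4 (consume 2 candle): tin=1
After 5 (gather 4 coal): coal=4 tin=1
After 6 (gather 5 coal): coal=9 tin=1
After 7 (gather 1 coal): coal=10 tin=1
After 8 (gather 4 lead): coal=10 lead=4 tin=1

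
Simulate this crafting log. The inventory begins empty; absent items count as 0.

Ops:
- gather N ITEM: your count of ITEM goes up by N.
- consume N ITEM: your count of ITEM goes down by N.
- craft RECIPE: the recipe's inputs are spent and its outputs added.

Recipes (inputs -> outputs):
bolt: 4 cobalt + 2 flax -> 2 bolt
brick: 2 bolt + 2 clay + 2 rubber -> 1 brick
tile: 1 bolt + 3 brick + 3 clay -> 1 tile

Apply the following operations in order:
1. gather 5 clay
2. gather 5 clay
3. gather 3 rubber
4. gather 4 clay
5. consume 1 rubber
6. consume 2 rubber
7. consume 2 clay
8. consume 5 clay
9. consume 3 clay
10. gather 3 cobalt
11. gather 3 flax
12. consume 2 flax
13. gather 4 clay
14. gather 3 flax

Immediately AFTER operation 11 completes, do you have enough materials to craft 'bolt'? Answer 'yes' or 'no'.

Answer: no

Derivation:
After 1 (gather 5 clay): clay=5
After 2 (gather 5 clay): clay=10
After 3 (gather 3 rubber): clay=10 rubber=3
After 4 (gather 4 clay): clay=14 rubber=3
After 5 (consume 1 rubber): clay=14 rubber=2
After 6 (consume 2 rubber): clay=14
After 7 (consume 2 clay): clay=12
After 8 (consume 5 clay): clay=7
After 9 (consume 3 clay): clay=4
After 10 (gather 3 cobalt): clay=4 cobalt=3
After 11 (gather 3 flax): clay=4 cobalt=3 flax=3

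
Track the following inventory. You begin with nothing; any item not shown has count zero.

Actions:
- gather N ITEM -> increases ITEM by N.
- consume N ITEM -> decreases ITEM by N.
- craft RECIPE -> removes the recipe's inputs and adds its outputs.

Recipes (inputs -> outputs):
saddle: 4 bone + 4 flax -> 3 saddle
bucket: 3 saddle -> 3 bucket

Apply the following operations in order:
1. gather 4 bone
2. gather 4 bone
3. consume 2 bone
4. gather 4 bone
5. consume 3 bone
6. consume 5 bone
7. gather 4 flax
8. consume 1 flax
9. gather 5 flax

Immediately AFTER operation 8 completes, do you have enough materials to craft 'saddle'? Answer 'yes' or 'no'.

After 1 (gather 4 bone): bone=4
After 2 (gather 4 bone): bone=8
After 3 (consume 2 bone): bone=6
After 4 (gather 4 bone): bone=10
After 5 (consume 3 bone): bone=7
After 6 (consume 5 bone): bone=2
After 7 (gather 4 flax): bone=2 flax=4
After 8 (consume 1 flax): bone=2 flax=3

Answer: no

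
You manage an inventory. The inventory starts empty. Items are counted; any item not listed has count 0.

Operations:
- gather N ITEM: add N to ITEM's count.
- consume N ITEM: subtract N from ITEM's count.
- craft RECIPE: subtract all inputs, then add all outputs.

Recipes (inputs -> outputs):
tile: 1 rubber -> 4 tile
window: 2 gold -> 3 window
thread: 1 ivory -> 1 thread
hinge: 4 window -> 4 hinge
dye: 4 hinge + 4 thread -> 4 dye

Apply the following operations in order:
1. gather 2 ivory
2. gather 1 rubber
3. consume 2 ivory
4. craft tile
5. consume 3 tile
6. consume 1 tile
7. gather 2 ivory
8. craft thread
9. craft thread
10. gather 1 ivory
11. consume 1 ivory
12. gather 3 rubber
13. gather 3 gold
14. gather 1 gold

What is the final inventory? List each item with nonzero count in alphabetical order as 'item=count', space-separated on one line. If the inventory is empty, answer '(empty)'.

After 1 (gather 2 ivory): ivory=2
After 2 (gather 1 rubber): ivory=2 rubber=1
After 3 (consume 2 ivory): rubber=1
After 4 (craft tile): tile=4
After 5 (consume 3 tile): tile=1
After 6 (consume 1 tile): (empty)
After 7 (gather 2 ivory): ivory=2
After 8 (craft thread): ivory=1 thread=1
After 9 (craft thread): thread=2
After 10 (gather 1 ivory): ivory=1 thread=2
After 11 (consume 1 ivory): thread=2
After 12 (gather 3 rubber): rubber=3 thread=2
After 13 (gather 3 gold): gold=3 rubber=3 thread=2
After 14 (gather 1 gold): gold=4 rubber=3 thread=2

Answer: gold=4 rubber=3 thread=2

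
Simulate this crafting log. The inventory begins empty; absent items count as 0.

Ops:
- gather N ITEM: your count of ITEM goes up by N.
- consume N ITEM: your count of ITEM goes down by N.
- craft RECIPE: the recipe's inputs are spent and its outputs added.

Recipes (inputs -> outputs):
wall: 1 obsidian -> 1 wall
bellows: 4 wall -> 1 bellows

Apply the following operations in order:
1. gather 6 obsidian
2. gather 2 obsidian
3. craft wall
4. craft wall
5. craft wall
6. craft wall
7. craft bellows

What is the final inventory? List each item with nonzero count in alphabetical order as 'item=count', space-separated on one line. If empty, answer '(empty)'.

After 1 (gather 6 obsidian): obsidian=6
After 2 (gather 2 obsidian): obsidian=8
After 3 (craft wall): obsidian=7 wall=1
After 4 (craft wall): obsidian=6 wall=2
After 5 (craft wall): obsidian=5 wall=3
After 6 (craft wall): obsidian=4 wall=4
After 7 (craft bellows): bellows=1 obsidian=4

Answer: bellows=1 obsidian=4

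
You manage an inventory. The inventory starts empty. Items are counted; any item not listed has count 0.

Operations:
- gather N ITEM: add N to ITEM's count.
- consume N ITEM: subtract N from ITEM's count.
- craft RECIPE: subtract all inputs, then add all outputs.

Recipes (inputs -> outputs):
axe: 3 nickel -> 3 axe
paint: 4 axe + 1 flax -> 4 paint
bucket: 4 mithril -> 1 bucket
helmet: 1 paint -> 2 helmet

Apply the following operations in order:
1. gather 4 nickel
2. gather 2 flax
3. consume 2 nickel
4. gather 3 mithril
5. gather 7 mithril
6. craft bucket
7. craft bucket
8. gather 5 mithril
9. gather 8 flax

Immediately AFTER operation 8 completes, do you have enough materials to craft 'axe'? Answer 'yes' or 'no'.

Answer: no

Derivation:
After 1 (gather 4 nickel): nickel=4
After 2 (gather 2 flax): flax=2 nickel=4
After 3 (consume 2 nickel): flax=2 nickel=2
After 4 (gather 3 mithril): flax=2 mithril=3 nickel=2
After 5 (gather 7 mithril): flax=2 mithril=10 nickel=2
After 6 (craft bucket): bucket=1 flax=2 mithril=6 nickel=2
After 7 (craft bucket): bucket=2 flax=2 mithril=2 nickel=2
After 8 (gather 5 mithril): bucket=2 flax=2 mithril=7 nickel=2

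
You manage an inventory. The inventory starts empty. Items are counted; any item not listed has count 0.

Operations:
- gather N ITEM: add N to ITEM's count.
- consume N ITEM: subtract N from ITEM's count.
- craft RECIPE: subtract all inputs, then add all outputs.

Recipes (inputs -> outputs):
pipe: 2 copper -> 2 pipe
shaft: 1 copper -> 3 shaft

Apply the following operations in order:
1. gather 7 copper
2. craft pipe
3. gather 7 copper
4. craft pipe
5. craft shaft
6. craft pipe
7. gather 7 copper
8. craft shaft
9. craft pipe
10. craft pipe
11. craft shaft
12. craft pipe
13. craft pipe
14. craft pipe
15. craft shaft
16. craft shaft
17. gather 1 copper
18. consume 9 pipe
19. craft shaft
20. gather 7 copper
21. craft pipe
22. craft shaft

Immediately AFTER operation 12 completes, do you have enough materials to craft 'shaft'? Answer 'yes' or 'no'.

Answer: yes

Derivation:
After 1 (gather 7 copper): copper=7
After 2 (craft pipe): copper=5 pipe=2
After 3 (gather 7 copper): copper=12 pipe=2
After 4 (craft pipe): copper=10 pipe=4
After 5 (craft shaft): copper=9 pipe=4 shaft=3
After 6 (craft pipe): copper=7 pipe=6 shaft=3
After 7 (gather 7 copper): copper=14 pipe=6 shaft=3
After 8 (craft shaft): copper=13 pipe=6 shaft=6
After 9 (craft pipe): copper=11 pipe=8 shaft=6
After 10 (craft pipe): copper=9 pipe=10 shaft=6
After 11 (craft shaft): copper=8 pipe=10 shaft=9
After 12 (craft pipe): copper=6 pipe=12 shaft=9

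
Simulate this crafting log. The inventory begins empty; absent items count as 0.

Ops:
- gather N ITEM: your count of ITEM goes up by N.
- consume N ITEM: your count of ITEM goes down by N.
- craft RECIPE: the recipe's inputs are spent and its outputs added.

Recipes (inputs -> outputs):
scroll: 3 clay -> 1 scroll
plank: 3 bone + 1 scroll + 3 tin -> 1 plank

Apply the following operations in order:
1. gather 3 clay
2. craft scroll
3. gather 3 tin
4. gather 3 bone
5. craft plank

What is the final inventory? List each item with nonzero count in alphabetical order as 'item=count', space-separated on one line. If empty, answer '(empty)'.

After 1 (gather 3 clay): clay=3
After 2 (craft scroll): scroll=1
After 3 (gather 3 tin): scroll=1 tin=3
After 4 (gather 3 bone): bone=3 scroll=1 tin=3
After 5 (craft plank): plank=1

Answer: plank=1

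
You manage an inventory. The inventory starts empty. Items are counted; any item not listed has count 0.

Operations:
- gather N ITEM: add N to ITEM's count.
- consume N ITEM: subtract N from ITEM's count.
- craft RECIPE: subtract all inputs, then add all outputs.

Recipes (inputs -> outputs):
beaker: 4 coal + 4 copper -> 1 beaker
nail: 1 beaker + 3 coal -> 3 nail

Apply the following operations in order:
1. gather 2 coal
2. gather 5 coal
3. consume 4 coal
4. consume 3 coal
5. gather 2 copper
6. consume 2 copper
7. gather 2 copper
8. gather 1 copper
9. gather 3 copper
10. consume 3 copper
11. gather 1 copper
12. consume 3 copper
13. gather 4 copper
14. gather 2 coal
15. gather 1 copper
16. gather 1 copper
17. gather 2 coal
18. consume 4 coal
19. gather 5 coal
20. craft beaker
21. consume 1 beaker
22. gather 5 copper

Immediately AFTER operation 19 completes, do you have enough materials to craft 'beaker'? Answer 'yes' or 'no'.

Answer: yes

Derivation:
After 1 (gather 2 coal): coal=2
After 2 (gather 5 coal): coal=7
After 3 (consume 4 coal): coal=3
After 4 (consume 3 coal): (empty)
After 5 (gather 2 copper): copper=2
After 6 (consume 2 copper): (empty)
After 7 (gather 2 copper): copper=2
After 8 (gather 1 copper): copper=3
After 9 (gather 3 copper): copper=6
After 10 (consume 3 copper): copper=3
After 11 (gather 1 copper): copper=4
After 12 (consume 3 copper): copper=1
After 13 (gather 4 copper): copper=5
After 14 (gather 2 coal): coal=2 copper=5
After 15 (gather 1 copper): coal=2 copper=6
After 16 (gather 1 copper): coal=2 copper=7
After 17 (gather 2 coal): coal=4 copper=7
After 18 (consume 4 coal): copper=7
After 19 (gather 5 coal): coal=5 copper=7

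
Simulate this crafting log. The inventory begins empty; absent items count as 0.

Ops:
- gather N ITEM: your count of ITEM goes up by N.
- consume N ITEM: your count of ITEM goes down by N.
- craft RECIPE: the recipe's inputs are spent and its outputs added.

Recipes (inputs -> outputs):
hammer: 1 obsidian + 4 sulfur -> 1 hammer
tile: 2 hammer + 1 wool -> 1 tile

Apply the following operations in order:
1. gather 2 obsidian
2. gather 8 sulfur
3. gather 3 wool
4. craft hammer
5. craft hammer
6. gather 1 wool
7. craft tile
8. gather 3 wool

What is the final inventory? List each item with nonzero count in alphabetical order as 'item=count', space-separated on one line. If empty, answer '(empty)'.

Answer: tile=1 wool=6

Derivation:
After 1 (gather 2 obsidian): obsidian=2
After 2 (gather 8 sulfur): obsidian=2 sulfur=8
After 3 (gather 3 wool): obsidian=2 sulfur=8 wool=3
After 4 (craft hammer): hammer=1 obsidian=1 sulfur=4 wool=3
After 5 (craft hammer): hammer=2 wool=3
After 6 (gather 1 wool): hammer=2 wool=4
After 7 (craft tile): tile=1 wool=3
After 8 (gather 3 wool): tile=1 wool=6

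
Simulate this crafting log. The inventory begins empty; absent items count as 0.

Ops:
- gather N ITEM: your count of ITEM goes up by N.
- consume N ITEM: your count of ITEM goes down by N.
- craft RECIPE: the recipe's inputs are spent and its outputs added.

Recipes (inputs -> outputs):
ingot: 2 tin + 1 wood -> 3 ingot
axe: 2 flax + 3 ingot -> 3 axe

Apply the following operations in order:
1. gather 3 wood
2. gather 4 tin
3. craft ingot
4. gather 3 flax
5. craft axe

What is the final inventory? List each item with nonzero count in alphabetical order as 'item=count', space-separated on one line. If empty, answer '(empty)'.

After 1 (gather 3 wood): wood=3
After 2 (gather 4 tin): tin=4 wood=3
After 3 (craft ingot): ingot=3 tin=2 wood=2
After 4 (gather 3 flax): flax=3 ingot=3 tin=2 wood=2
After 5 (craft axe): axe=3 flax=1 tin=2 wood=2

Answer: axe=3 flax=1 tin=2 wood=2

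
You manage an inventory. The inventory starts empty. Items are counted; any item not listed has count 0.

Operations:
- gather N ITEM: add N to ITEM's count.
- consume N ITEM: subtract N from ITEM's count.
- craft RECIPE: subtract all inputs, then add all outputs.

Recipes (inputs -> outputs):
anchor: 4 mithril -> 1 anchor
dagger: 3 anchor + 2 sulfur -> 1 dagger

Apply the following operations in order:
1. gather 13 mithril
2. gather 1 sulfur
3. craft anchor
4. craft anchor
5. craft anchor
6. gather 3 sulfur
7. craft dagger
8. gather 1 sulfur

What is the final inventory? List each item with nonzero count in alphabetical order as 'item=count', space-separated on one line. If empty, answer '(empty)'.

After 1 (gather 13 mithril): mithril=13
After 2 (gather 1 sulfur): mithril=13 sulfur=1
After 3 (craft anchor): anchor=1 mithril=9 sulfur=1
After 4 (craft anchor): anchor=2 mithril=5 sulfur=1
After 5 (craft anchor): anchor=3 mithril=1 sulfur=1
After 6 (gather 3 sulfur): anchor=3 mithril=1 sulfur=4
After 7 (craft dagger): dagger=1 mithril=1 sulfur=2
After 8 (gather 1 sulfur): dagger=1 mithril=1 sulfur=3

Answer: dagger=1 mithril=1 sulfur=3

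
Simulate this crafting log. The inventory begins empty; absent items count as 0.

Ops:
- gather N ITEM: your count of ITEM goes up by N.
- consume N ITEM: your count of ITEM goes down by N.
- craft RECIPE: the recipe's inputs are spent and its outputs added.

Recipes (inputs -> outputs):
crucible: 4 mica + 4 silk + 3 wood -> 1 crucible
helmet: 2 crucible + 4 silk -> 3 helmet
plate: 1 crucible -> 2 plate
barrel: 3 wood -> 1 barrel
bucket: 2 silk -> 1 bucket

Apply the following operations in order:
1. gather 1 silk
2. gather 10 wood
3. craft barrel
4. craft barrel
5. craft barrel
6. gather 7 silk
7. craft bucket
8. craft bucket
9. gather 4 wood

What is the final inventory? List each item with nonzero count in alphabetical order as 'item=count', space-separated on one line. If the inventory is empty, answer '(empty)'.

After 1 (gather 1 silk): silk=1
After 2 (gather 10 wood): silk=1 wood=10
After 3 (craft barrel): barrel=1 silk=1 wood=7
After 4 (craft barrel): barrel=2 silk=1 wood=4
After 5 (craft barrel): barrel=3 silk=1 wood=1
After 6 (gather 7 silk): barrel=3 silk=8 wood=1
After 7 (craft bucket): barrel=3 bucket=1 silk=6 wood=1
After 8 (craft bucket): barrel=3 bucket=2 silk=4 wood=1
After 9 (gather 4 wood): barrel=3 bucket=2 silk=4 wood=5

Answer: barrel=3 bucket=2 silk=4 wood=5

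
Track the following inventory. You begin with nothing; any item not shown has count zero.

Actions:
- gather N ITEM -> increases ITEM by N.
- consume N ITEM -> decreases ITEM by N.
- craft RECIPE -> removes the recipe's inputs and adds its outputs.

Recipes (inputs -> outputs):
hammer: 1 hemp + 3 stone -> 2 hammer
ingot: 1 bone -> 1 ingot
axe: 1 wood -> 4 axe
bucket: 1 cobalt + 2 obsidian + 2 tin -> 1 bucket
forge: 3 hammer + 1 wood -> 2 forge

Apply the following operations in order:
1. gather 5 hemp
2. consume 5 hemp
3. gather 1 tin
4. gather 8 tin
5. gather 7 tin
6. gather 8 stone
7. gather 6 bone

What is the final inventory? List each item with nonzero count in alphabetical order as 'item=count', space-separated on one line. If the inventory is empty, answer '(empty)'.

After 1 (gather 5 hemp): hemp=5
After 2 (consume 5 hemp): (empty)
After 3 (gather 1 tin): tin=1
After 4 (gather 8 tin): tin=9
After 5 (gather 7 tin): tin=16
After 6 (gather 8 stone): stone=8 tin=16
After 7 (gather 6 bone): bone=6 stone=8 tin=16

Answer: bone=6 stone=8 tin=16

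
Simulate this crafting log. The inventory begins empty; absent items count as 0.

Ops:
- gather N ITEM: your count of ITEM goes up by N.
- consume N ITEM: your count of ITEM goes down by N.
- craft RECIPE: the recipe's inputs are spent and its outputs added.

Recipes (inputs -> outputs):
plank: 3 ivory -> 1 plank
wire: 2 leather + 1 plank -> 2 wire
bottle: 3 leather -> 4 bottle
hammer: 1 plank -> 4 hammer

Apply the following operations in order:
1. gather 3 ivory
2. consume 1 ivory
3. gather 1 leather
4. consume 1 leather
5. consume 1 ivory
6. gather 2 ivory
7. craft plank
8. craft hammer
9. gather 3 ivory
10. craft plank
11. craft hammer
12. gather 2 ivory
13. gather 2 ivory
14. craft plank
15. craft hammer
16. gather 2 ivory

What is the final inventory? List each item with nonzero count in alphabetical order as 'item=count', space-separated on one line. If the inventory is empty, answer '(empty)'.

After 1 (gather 3 ivory): ivory=3
After 2 (consume 1 ivory): ivory=2
After 3 (gather 1 leather): ivory=2 leather=1
After 4 (consume 1 leather): ivory=2
After 5 (consume 1 ivory): ivory=1
After 6 (gather 2 ivory): ivory=3
After 7 (craft plank): plank=1
After 8 (craft hammer): hammer=4
After 9 (gather 3 ivory): hammer=4 ivory=3
After 10 (craft plank): hammer=4 plank=1
After 11 (craft hammer): hammer=8
After 12 (gather 2 ivory): hammer=8 ivory=2
After 13 (gather 2 ivory): hammer=8 ivory=4
After 14 (craft plank): hammer=8 ivory=1 plank=1
After 15 (craft hammer): hammer=12 ivory=1
After 16 (gather 2 ivory): hammer=12 ivory=3

Answer: hammer=12 ivory=3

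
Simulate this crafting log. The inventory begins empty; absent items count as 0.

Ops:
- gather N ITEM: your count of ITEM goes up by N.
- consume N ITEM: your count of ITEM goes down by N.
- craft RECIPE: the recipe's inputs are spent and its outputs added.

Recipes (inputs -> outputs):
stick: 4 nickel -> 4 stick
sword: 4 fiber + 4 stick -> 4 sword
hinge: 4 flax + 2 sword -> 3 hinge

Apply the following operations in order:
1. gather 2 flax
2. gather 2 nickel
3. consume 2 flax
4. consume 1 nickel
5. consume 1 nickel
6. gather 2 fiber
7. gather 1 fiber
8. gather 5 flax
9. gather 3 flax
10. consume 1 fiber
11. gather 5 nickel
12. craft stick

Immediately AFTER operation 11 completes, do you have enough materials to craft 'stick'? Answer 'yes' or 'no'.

Answer: yes

Derivation:
After 1 (gather 2 flax): flax=2
After 2 (gather 2 nickel): flax=2 nickel=2
After 3 (consume 2 flax): nickel=2
After 4 (consume 1 nickel): nickel=1
After 5 (consume 1 nickel): (empty)
After 6 (gather 2 fiber): fiber=2
After 7 (gather 1 fiber): fiber=3
After 8 (gather 5 flax): fiber=3 flax=5
After 9 (gather 3 flax): fiber=3 flax=8
After 10 (consume 1 fiber): fiber=2 flax=8
After 11 (gather 5 nickel): fiber=2 flax=8 nickel=5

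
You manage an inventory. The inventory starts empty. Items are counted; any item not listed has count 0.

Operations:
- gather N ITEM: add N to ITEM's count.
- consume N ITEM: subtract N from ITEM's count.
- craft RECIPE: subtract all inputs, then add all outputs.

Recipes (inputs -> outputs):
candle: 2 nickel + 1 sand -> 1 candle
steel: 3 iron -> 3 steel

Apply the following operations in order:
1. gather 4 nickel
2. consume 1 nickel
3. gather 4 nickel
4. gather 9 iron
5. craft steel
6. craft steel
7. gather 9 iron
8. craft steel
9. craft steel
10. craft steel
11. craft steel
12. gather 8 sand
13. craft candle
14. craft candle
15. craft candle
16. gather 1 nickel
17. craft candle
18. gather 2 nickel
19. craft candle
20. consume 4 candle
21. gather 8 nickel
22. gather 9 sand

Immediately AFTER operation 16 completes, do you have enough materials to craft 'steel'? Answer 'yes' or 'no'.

After 1 (gather 4 nickel): nickel=4
After 2 (consume 1 nickel): nickel=3
After 3 (gather 4 nickel): nickel=7
After 4 (gather 9 iron): iron=9 nickel=7
After 5 (craft steel): iron=6 nickel=7 steel=3
After 6 (craft steel): iron=3 nickel=7 steel=6
After 7 (gather 9 iron): iron=12 nickel=7 steel=6
After 8 (craft steel): iron=9 nickel=7 steel=9
After 9 (craft steel): iron=6 nickel=7 steel=12
After 10 (craft steel): iron=3 nickel=7 steel=15
After 11 (craft steel): nickel=7 steel=18
After 12 (gather 8 sand): nickel=7 sand=8 steel=18
After 13 (craft candle): candle=1 nickel=5 sand=7 steel=18
After 14 (craft candle): candle=2 nickel=3 sand=6 steel=18
After 15 (craft candle): candle=3 nickel=1 sand=5 steel=18
After 16 (gather 1 nickel): candle=3 nickel=2 sand=5 steel=18

Answer: no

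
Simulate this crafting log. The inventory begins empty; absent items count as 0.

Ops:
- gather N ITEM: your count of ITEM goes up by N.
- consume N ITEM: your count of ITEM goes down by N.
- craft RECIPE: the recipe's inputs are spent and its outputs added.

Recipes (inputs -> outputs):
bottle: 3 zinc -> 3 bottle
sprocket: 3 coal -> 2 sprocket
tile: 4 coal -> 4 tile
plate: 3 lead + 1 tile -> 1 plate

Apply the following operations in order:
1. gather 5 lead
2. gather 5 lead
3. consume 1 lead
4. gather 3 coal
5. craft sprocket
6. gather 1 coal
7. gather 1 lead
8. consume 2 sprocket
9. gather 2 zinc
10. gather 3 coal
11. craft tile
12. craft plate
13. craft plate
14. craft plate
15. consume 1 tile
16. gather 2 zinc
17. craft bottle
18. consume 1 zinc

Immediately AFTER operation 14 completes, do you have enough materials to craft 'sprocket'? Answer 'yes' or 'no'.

After 1 (gather 5 lead): lead=5
After 2 (gather 5 lead): lead=10
After 3 (consume 1 lead): lead=9
After 4 (gather 3 coal): coal=3 lead=9
After 5 (craft sprocket): lead=9 sprocket=2
After 6 (gather 1 coal): coal=1 lead=9 sprocket=2
After 7 (gather 1 lead): coal=1 lead=10 sprocket=2
After 8 (consume 2 sprocket): coal=1 lead=10
After 9 (gather 2 zinc): coal=1 lead=10 zinc=2
After 10 (gather 3 coal): coal=4 lead=10 zinc=2
After 11 (craft tile): lead=10 tile=4 zinc=2
After 12 (craft plate): lead=7 plate=1 tile=3 zinc=2
After 13 (craft plate): lead=4 plate=2 tile=2 zinc=2
After 14 (craft plate): lead=1 plate=3 tile=1 zinc=2

Answer: no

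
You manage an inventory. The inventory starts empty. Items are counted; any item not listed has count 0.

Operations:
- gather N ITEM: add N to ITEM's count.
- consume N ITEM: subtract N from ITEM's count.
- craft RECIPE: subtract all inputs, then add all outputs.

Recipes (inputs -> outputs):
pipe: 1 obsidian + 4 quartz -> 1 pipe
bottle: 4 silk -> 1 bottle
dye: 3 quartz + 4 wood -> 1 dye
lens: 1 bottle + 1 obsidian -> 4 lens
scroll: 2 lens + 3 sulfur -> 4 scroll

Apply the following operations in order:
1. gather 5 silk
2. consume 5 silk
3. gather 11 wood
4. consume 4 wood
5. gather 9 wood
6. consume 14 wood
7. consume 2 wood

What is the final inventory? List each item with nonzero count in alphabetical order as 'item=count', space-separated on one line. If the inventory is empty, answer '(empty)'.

After 1 (gather 5 silk): silk=5
After 2 (consume 5 silk): (empty)
After 3 (gather 11 wood): wood=11
After 4 (consume 4 wood): wood=7
After 5 (gather 9 wood): wood=16
After 6 (consume 14 wood): wood=2
After 7 (consume 2 wood): (empty)

Answer: (empty)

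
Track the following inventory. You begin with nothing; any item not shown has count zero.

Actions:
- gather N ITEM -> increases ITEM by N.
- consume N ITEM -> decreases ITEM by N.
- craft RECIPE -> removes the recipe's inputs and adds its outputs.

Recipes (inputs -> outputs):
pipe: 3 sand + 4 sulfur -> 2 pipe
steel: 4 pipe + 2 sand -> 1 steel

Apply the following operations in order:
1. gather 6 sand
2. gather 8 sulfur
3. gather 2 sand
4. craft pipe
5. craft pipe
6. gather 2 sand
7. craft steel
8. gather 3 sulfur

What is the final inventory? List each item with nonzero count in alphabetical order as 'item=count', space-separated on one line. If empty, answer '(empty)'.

After 1 (gather 6 sand): sand=6
After 2 (gather 8 sulfur): sand=6 sulfur=8
After 3 (gather 2 sand): sand=8 sulfur=8
After 4 (craft pipe): pipe=2 sand=5 sulfur=4
After 5 (craft pipe): pipe=4 sand=2
After 6 (gather 2 sand): pipe=4 sand=4
After 7 (craft steel): sand=2 steel=1
After 8 (gather 3 sulfur): sand=2 steel=1 sulfur=3

Answer: sand=2 steel=1 sulfur=3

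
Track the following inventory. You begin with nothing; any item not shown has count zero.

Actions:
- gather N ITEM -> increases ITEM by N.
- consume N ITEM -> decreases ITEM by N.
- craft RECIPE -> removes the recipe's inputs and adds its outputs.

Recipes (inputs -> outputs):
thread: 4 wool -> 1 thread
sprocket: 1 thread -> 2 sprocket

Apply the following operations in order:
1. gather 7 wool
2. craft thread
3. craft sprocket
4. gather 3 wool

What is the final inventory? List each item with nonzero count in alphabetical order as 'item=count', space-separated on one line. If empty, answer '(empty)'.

Answer: sprocket=2 wool=6

Derivation:
After 1 (gather 7 wool): wool=7
After 2 (craft thread): thread=1 wool=3
After 3 (craft sprocket): sprocket=2 wool=3
After 4 (gather 3 wool): sprocket=2 wool=6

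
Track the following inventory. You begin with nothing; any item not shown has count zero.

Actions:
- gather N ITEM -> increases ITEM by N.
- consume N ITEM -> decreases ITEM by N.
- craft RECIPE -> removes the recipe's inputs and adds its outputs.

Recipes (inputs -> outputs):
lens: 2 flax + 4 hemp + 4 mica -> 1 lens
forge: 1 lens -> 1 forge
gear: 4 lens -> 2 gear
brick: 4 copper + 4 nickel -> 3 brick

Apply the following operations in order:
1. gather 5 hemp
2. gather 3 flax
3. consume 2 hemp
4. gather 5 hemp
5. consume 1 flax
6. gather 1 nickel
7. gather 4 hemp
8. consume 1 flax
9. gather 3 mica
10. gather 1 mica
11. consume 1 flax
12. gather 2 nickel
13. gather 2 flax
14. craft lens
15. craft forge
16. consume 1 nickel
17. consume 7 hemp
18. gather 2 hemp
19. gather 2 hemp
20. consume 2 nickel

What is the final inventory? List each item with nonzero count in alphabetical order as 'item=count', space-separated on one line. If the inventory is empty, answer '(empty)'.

Answer: forge=1 hemp=5

Derivation:
After 1 (gather 5 hemp): hemp=5
After 2 (gather 3 flax): flax=3 hemp=5
After 3 (consume 2 hemp): flax=3 hemp=3
After 4 (gather 5 hemp): flax=3 hemp=8
After 5 (consume 1 flax): flax=2 hemp=8
After 6 (gather 1 nickel): flax=2 hemp=8 nickel=1
After 7 (gather 4 hemp): flax=2 hemp=12 nickel=1
After 8 (consume 1 flax): flax=1 hemp=12 nickel=1
After 9 (gather 3 mica): flax=1 hemp=12 mica=3 nickel=1
After 10 (gather 1 mica): flax=1 hemp=12 mica=4 nickel=1
After 11 (consume 1 flax): hemp=12 mica=4 nickel=1
After 12 (gather 2 nickel): hemp=12 mica=4 nickel=3
After 13 (gather 2 flax): flax=2 hemp=12 mica=4 nickel=3
After 14 (craft lens): hemp=8 lens=1 nickel=3
After 15 (craft forge): forge=1 hemp=8 nickel=3
After 16 (consume 1 nickel): forge=1 hemp=8 nickel=2
After 17 (consume 7 hemp): forge=1 hemp=1 nickel=2
After 18 (gather 2 hemp): forge=1 hemp=3 nickel=2
After 19 (gather 2 hemp): forge=1 hemp=5 nickel=2
After 20 (consume 2 nickel): forge=1 hemp=5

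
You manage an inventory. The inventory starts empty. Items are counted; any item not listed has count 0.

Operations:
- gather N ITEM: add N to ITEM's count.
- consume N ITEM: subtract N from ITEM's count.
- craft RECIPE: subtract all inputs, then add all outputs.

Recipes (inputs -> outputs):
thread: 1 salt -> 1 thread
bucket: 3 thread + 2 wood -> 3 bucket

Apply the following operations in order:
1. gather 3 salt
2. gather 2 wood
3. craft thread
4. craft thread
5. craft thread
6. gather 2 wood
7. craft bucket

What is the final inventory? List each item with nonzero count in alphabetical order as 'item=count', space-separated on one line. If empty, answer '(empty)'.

Answer: bucket=3 wood=2

Derivation:
After 1 (gather 3 salt): salt=3
After 2 (gather 2 wood): salt=3 wood=2
After 3 (craft thread): salt=2 thread=1 wood=2
After 4 (craft thread): salt=1 thread=2 wood=2
After 5 (craft thread): thread=3 wood=2
After 6 (gather 2 wood): thread=3 wood=4
After 7 (craft bucket): bucket=3 wood=2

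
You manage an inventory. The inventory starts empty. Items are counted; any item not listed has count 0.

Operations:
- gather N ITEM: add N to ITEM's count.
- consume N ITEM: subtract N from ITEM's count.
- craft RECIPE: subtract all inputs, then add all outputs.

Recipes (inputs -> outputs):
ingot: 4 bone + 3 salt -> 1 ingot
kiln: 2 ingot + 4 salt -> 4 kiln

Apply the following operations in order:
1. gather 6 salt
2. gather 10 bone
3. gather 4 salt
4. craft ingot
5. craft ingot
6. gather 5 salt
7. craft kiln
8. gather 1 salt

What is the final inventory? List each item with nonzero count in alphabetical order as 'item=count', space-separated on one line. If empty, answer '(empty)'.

Answer: bone=2 kiln=4 salt=6

Derivation:
After 1 (gather 6 salt): salt=6
After 2 (gather 10 bone): bone=10 salt=6
After 3 (gather 4 salt): bone=10 salt=10
After 4 (craft ingot): bone=6 ingot=1 salt=7
After 5 (craft ingot): bone=2 ingot=2 salt=4
After 6 (gather 5 salt): bone=2 ingot=2 salt=9
After 7 (craft kiln): bone=2 kiln=4 salt=5
After 8 (gather 1 salt): bone=2 kiln=4 salt=6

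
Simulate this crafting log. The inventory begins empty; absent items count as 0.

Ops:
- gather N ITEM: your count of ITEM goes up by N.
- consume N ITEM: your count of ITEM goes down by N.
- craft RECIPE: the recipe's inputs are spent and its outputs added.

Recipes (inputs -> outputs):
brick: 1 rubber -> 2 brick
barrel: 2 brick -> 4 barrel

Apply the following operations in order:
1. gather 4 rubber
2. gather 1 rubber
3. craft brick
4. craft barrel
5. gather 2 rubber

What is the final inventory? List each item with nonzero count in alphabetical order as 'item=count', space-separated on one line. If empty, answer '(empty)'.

Answer: barrel=4 rubber=6

Derivation:
After 1 (gather 4 rubber): rubber=4
After 2 (gather 1 rubber): rubber=5
After 3 (craft brick): brick=2 rubber=4
After 4 (craft barrel): barrel=4 rubber=4
After 5 (gather 2 rubber): barrel=4 rubber=6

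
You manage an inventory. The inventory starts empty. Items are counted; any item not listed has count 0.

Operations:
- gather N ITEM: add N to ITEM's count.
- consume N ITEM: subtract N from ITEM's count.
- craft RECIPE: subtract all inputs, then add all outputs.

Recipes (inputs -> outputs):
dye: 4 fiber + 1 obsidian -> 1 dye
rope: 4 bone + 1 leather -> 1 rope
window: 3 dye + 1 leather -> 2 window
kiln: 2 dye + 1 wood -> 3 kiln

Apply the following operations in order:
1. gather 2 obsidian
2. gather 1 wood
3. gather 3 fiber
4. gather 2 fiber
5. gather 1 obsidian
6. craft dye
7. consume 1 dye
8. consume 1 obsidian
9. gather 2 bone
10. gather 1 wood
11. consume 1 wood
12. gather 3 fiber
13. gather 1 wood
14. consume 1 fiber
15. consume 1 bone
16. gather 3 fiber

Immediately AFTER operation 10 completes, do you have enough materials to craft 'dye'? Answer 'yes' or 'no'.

Answer: no

Derivation:
After 1 (gather 2 obsidian): obsidian=2
After 2 (gather 1 wood): obsidian=2 wood=1
After 3 (gather 3 fiber): fiber=3 obsidian=2 wood=1
After 4 (gather 2 fiber): fiber=5 obsidian=2 wood=1
After 5 (gather 1 obsidian): fiber=5 obsidian=3 wood=1
After 6 (craft dye): dye=1 fiber=1 obsidian=2 wood=1
After 7 (consume 1 dye): fiber=1 obsidian=2 wood=1
After 8 (consume 1 obsidian): fiber=1 obsidian=1 wood=1
After 9 (gather 2 bone): bone=2 fiber=1 obsidian=1 wood=1
After 10 (gather 1 wood): bone=2 fiber=1 obsidian=1 wood=2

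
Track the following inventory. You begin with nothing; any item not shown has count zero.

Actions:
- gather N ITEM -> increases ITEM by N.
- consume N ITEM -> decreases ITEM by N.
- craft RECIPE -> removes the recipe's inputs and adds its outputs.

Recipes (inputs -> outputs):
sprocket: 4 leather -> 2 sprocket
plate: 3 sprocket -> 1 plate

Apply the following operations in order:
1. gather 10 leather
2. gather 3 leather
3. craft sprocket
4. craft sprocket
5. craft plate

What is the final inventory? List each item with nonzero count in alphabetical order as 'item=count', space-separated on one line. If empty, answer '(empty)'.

After 1 (gather 10 leather): leather=10
After 2 (gather 3 leather): leather=13
After 3 (craft sprocket): leather=9 sprocket=2
After 4 (craft sprocket): leather=5 sprocket=4
After 5 (craft plate): leather=5 plate=1 sprocket=1

Answer: leather=5 plate=1 sprocket=1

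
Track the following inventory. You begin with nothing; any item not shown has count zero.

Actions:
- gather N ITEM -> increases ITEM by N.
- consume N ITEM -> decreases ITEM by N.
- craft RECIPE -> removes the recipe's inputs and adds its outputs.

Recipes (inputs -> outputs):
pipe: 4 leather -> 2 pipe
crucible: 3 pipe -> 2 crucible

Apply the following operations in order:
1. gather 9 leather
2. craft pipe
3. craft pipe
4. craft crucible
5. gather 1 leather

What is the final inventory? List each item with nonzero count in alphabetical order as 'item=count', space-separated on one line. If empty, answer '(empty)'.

Answer: crucible=2 leather=2 pipe=1

Derivation:
After 1 (gather 9 leather): leather=9
After 2 (craft pipe): leather=5 pipe=2
After 3 (craft pipe): leather=1 pipe=4
After 4 (craft crucible): crucible=2 leather=1 pipe=1
After 5 (gather 1 leather): crucible=2 leather=2 pipe=1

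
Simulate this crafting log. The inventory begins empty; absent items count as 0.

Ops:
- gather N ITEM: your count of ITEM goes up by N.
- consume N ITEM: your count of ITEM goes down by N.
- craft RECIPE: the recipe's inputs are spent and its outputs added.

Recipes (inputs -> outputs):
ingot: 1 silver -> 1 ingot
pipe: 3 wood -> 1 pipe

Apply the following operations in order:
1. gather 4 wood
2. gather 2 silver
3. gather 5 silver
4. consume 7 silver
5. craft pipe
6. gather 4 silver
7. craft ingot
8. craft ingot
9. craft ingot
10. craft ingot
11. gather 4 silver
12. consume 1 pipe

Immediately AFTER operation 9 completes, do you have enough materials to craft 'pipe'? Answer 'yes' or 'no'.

After 1 (gather 4 wood): wood=4
After 2 (gather 2 silver): silver=2 wood=4
After 3 (gather 5 silver): silver=7 wood=4
After 4 (consume 7 silver): wood=4
After 5 (craft pipe): pipe=1 wood=1
After 6 (gather 4 silver): pipe=1 silver=4 wood=1
After 7 (craft ingot): ingot=1 pipe=1 silver=3 wood=1
After 8 (craft ingot): ingot=2 pipe=1 silver=2 wood=1
After 9 (craft ingot): ingot=3 pipe=1 silver=1 wood=1

Answer: no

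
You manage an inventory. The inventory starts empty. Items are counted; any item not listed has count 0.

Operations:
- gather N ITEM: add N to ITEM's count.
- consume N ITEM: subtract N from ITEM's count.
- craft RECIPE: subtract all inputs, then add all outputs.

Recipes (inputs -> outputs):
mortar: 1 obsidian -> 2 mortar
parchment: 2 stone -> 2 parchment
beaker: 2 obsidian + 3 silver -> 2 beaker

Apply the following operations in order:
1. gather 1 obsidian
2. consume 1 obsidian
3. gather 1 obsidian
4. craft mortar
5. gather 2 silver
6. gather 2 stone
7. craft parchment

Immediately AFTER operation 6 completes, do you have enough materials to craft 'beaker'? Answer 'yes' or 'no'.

After 1 (gather 1 obsidian): obsidian=1
After 2 (consume 1 obsidian): (empty)
After 3 (gather 1 obsidian): obsidian=1
After 4 (craft mortar): mortar=2
After 5 (gather 2 silver): mortar=2 silver=2
After 6 (gather 2 stone): mortar=2 silver=2 stone=2

Answer: no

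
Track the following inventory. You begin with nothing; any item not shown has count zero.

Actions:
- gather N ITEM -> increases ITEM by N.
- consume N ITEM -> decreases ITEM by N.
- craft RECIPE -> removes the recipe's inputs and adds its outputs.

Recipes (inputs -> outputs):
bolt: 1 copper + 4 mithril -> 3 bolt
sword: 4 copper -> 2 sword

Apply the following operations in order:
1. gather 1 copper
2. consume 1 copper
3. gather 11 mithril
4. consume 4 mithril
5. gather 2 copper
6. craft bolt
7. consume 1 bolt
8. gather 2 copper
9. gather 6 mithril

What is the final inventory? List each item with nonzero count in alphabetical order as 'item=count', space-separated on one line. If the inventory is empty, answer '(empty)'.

After 1 (gather 1 copper): copper=1
After 2 (consume 1 copper): (empty)
After 3 (gather 11 mithril): mithril=11
After 4 (consume 4 mithril): mithril=7
After 5 (gather 2 copper): copper=2 mithril=7
After 6 (craft bolt): bolt=3 copper=1 mithril=3
After 7 (consume 1 bolt): bolt=2 copper=1 mithril=3
After 8 (gather 2 copper): bolt=2 copper=3 mithril=3
After 9 (gather 6 mithril): bolt=2 copper=3 mithril=9

Answer: bolt=2 copper=3 mithril=9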